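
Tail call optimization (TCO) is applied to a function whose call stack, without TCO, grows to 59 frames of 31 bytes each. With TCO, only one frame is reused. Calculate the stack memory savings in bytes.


Without TCO: 59 * 31 = 1829 bytes
With TCO: reuse 1 frame = 31 bytes
Savings = 1829 - 31 = 1798

1798


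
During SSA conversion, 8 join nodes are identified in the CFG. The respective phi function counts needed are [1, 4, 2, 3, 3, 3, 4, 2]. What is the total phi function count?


Total phi functions = sum of phi functions at each join node
= 1 + 4 + 2 + 3 + 3 + 3 + 4 + 2 = 22

22


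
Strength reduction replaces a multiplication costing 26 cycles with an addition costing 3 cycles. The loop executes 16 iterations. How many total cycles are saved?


Per-iteration saving = 26 - 3 = 23
Total saved = 16 * 23 = 368

368


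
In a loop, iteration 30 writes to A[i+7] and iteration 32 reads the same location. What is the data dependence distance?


Distance = read iteration - write iteration
= 32 - 30 = 2

2


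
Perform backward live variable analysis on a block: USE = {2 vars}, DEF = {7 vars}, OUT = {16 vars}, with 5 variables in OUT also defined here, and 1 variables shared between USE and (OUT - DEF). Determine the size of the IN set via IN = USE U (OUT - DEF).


OUT - DEF: 16 - 5 = 11
|IN| = |USE| + |OUT - DEF| - |USE ∩ (OUT - DEF)| = 2 + 11 - 1 = 12

12


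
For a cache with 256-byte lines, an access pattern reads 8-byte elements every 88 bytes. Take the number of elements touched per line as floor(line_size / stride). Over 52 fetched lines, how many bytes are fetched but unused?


Elements per line = floor(256 / 88) = 2
Bytes used per line = 2 * 8 = 16
Wasted per line = 256 - 16 = 240
Total wasted = 240 * 52 = 12480

12480


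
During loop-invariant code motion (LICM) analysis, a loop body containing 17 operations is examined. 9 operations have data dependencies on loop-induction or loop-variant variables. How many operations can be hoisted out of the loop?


Invariant candidates = total - loop-dependent
= 17 - 9 = 8

8


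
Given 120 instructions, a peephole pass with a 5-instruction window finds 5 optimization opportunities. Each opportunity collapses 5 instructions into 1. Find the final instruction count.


Each match removes 4 instructions.
Total removed = 5 * 4 = 20
Remaining = 120 - 20 = 100

100


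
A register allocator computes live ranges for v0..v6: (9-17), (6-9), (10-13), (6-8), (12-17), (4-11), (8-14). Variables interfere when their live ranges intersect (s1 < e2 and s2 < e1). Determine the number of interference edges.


Check all pairs for overlapping intervals.
Two intervals (s1,e1) and (s2,e2) overlap if s1 < e2 and s2 < e1.
v0 (9-17) vs v1..v6: overlaps v2, v4, v5, v6 -> 4
v1 (6-9) vs v2..v6: overlaps v3, v5, v6 -> 3
v2 (10-13) vs v3..v6: overlaps v4, v5, v6 -> 3
v3 (6-8) vs v4..v6: overlaps v5 -> 1
v4 (12-17) vs v5..v6: overlaps v6 -> 1
v5 (4-11) vs v6: overlaps v6 -> 1
Total overlapping pairs = 4 + 3 + 3 + 1 + 1 + 1 = 13

13


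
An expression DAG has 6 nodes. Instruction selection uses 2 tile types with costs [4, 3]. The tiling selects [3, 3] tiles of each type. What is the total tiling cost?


Total cost = sum(count_i * cost_i)
= 3*4 + 3*3
= 21

21


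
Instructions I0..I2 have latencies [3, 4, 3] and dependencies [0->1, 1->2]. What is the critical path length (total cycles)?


Compute longest path through dependency graph: dist(Ik) = max over predecessors of dist + latency(Ik).
dist(I0) = latency 3 = 3
dist(I1) = dist(I0) + 4 = 3 + 4 = 7
dist(I2) = dist(I1) + 3 = 7 + 3 = 10
Critical path = max dist = 10

10


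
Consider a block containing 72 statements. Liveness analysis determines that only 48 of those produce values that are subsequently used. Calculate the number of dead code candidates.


Dead code = total statements - live definitions
= 72 - 48 = 24

24


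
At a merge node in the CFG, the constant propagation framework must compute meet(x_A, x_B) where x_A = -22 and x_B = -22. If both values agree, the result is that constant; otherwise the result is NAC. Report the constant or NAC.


Meet operation: if both paths give the same constant, result is that constant; if they differ, result is NAC (not-a-constant).
Path A: -22, Path B: -22 -> equal
Result: constant -> -22

-22


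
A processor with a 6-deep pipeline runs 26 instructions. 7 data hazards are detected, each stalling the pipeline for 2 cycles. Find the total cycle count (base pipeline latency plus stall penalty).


Base cycles = 6 + 26 - 1 = 31
Total stalls = 7 * 2 = 14
Total = 31 + 14 = 45

45


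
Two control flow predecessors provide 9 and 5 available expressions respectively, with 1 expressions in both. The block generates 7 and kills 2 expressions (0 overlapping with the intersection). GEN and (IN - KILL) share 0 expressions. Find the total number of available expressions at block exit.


IN = intersection of predecessors = 1
IN - KILL = 1 - 0 = 1
|OUT| = |GEN| + |IN - KILL| - |GEN ∩ (IN - KILL)| = 7 + 1 - 0 = 8

8


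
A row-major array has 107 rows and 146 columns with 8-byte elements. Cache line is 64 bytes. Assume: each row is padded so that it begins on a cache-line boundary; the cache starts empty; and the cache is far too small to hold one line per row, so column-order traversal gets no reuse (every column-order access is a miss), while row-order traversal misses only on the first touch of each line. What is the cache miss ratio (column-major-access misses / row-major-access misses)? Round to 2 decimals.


Each row occupies 146 * 8 = 1168 bytes and starts on a line boundary, so it spans ceil(1168 / 64) = 19 cache lines.
Row-major traversal misses (one per line touched): 107 * ceil(146 * 8 / 64) = 2033
Column-major traversal misses (no reuse, every access misses): 107 * 146 = 15622
Ratio = 15622 / 2033 = 7.68

7.68


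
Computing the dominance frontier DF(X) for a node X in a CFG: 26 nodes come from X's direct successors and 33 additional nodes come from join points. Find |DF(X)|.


DF(X) = direct successor contributions + join point contributions
= 26 + 33 = 59

59


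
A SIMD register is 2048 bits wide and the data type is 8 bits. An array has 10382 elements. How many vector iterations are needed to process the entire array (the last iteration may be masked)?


Width = 2048 / 8 = 256 elements per vector op
Iterations = ceil(10382 / 256) = 41

41


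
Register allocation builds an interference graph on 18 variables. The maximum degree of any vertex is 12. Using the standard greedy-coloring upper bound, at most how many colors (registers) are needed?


Greedy coloring never needs more than (max_degree + 1) colors: when coloring a vertex, at most max_degree neighbors are already colored.
Upper bound = 12 + 1 = 13

13


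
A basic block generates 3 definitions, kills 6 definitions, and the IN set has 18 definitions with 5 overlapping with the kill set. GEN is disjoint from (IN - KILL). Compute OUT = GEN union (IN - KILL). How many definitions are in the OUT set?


IN - KILL: 18 - 5 = 13 surviving definitions
OUT = GEN + surviving = 3 + 13 = 16

16


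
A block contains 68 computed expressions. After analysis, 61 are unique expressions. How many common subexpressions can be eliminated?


CSE count = total expressions - unique expressions
= 68 - 61 = 7

7


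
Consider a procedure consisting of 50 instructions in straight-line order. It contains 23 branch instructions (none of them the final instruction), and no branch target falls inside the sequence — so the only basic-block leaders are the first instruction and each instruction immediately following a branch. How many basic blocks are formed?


With no in-sequence branch targets, the leaders are the first instruction plus the instruction after each branch.
Number of basic blocks = branches + 1
= 23 + 1 = 24

24


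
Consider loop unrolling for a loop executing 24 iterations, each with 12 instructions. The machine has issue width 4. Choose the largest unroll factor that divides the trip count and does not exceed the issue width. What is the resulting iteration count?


Largest divisor of 24 <= 4 is 4
New iterations = 24 / 4 = 6

6


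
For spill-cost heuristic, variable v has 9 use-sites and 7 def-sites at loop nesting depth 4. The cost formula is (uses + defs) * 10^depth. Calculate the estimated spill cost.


uses + defs = 9 + 7 = 16
10^4 = 10000
Spill cost = 16 * 10000 = 160000

160000


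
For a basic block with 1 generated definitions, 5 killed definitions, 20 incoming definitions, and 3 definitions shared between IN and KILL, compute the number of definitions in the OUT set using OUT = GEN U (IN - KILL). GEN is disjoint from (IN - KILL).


IN - KILL: 20 - 3 = 17 surviving definitions
OUT = GEN + surviving = 1 + 17 = 18

18


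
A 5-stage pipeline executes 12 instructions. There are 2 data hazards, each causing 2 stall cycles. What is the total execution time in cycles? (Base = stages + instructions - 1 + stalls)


Base cycles = 5 + 12 - 1 = 16
Total stalls = 2 * 2 = 4
Total = 16 + 4 = 20

20


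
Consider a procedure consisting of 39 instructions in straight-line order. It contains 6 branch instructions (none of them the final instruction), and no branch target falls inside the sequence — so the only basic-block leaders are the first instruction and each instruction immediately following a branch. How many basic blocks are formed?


With no in-sequence branch targets, the leaders are the first instruction plus the instruction after each branch.
Number of basic blocks = branches + 1
= 6 + 1 = 7

7


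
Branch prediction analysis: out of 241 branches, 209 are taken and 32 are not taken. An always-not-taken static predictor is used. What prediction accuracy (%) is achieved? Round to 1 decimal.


Predictor: always-not-taken
Correct predictions = 32
Accuracy = 32 / 241 * 100 = 13.3%

13.3


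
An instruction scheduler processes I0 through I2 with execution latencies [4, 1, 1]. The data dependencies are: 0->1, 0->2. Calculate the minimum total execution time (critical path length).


Compute longest path through dependency graph: dist(Ik) = max over predecessors of dist + latency(Ik).
dist(I0) = latency 4 = 4
dist(I1) = dist(I0) + 1 = 4 + 1 = 5
dist(I2) = dist(I0) + 1 = 4 + 1 = 5
Critical path = max dist = 5

5


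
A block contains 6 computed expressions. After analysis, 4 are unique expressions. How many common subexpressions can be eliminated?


CSE count = total expressions - unique expressions
= 6 - 4 = 2

2


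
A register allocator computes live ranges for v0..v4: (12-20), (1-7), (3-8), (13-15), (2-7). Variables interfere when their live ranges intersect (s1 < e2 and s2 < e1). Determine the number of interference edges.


Check all pairs for overlapping intervals.
Two intervals (s1,e1) and (s2,e2) overlap if s1 < e2 and s2 < e1.
v0 (12-20) vs v1..v4: overlaps v3 -> 1
v1 (1-7) vs v2..v4: overlaps v2, v4 -> 2
v2 (3-8) vs v3..v4: overlaps v4 -> 1
v3 (13-15) vs v4: overlaps none -> 0
Total overlapping pairs = 1 + 2 + 1 + 0 = 4

4


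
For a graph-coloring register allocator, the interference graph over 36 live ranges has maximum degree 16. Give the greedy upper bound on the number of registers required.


Greedy coloring never needs more than (max_degree + 1) colors: when coloring a vertex, at most max_degree neighbors are already colored.
Upper bound = 16 + 1 = 17

17


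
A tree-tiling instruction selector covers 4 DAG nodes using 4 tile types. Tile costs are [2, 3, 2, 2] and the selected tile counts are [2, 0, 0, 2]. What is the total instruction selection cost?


Total cost = sum(count_i * cost_i)
= 2*2 + 0*3 + 0*2 + 2*2
= 8

8


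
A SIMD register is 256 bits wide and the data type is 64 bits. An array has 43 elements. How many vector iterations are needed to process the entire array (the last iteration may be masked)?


Width = 256 / 64 = 4 elements per vector op
Iterations = ceil(43 / 4) = 11

11


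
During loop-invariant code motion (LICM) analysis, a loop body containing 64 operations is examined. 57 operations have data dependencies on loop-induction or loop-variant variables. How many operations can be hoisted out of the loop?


Invariant candidates = total - loop-dependent
= 64 - 57 = 7

7


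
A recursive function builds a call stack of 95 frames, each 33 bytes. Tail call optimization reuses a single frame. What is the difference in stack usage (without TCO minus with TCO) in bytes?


Without TCO: 95 * 33 = 3135 bytes
With TCO: reuse 1 frame = 33 bytes
Savings = 3135 - 33 = 3102

3102


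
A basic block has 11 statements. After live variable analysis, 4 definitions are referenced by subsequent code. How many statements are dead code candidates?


Dead code = total statements - live definitions
= 11 - 4 = 7

7


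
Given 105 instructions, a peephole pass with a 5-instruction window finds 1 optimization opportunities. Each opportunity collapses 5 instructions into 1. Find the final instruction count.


Each match removes 4 instructions.
Total removed = 1 * 4 = 4
Remaining = 105 - 4 = 101

101


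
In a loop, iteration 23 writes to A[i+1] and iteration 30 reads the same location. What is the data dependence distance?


Distance = read iteration - write iteration
= 30 - 23 = 7

7


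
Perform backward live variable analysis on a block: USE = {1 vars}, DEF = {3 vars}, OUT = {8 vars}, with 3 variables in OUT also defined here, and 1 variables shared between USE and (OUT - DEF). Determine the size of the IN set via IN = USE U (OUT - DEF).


OUT - DEF: 8 - 3 = 5
|IN| = |USE| + |OUT - DEF| - |USE ∩ (OUT - DEF)| = 1 + 5 - 1 = 5

5


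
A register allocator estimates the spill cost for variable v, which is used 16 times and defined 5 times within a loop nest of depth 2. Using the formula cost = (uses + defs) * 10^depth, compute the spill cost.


uses + defs = 16 + 5 = 21
10^2 = 100
Spill cost = 21 * 100 = 2100

2100


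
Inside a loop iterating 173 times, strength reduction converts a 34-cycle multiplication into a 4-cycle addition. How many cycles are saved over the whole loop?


Per-iteration saving = 34 - 4 = 30
Total saved = 173 * 30 = 5190

5190


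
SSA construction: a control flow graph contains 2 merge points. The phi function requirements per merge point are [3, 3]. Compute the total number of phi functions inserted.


Total phi functions = sum of phi functions at each join node
= 3 + 3 = 6

6


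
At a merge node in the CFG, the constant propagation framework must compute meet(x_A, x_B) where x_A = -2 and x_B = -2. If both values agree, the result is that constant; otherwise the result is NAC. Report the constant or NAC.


Meet operation: if both paths give the same constant, result is that constant; if they differ, result is NAC (not-a-constant).
Path A: -2, Path B: -2 -> equal
Result: constant -> -2

-2


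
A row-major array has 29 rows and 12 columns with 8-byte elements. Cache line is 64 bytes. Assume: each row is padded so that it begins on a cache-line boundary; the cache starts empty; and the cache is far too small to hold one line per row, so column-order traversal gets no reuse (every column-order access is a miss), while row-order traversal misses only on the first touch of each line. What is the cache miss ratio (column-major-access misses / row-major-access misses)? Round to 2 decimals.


Each row occupies 12 * 8 = 96 bytes and starts on a line boundary, so it spans ceil(96 / 64) = 2 cache lines.
Row-major traversal misses (one per line touched): 29 * ceil(12 * 8 / 64) = 58
Column-major traversal misses (no reuse, every access misses): 29 * 12 = 348
Ratio = 348 / 58 = 6.0

6.0


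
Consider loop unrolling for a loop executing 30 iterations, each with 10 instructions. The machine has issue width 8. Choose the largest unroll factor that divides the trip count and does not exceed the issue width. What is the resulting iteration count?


Largest divisor of 30 <= 8 is 6
New iterations = 30 / 6 = 5

5


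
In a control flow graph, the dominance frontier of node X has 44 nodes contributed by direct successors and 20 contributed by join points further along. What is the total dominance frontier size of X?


DF(X) = direct successor contributions + join point contributions
= 44 + 20 = 64

64


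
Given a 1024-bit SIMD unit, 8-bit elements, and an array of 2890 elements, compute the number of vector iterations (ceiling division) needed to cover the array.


Width = 1024 / 8 = 128 elements per vector op
Iterations = ceil(2890 / 128) = 23

23


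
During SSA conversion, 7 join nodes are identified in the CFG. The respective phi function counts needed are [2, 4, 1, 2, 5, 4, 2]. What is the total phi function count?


Total phi functions = sum of phi functions at each join node
= 2 + 4 + 1 + 2 + 5 + 4 + 2 = 20

20


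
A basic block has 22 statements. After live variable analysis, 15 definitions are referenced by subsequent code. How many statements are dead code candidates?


Dead code = total statements - live definitions
= 22 - 15 = 7

7


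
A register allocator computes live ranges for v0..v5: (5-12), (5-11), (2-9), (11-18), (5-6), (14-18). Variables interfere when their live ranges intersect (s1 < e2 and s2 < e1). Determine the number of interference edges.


Check all pairs for overlapping intervals.
Two intervals (s1,e1) and (s2,e2) overlap if s1 < e2 and s2 < e1.
v0 (5-12) vs v1..v5: overlaps v1, v2, v3, v4 -> 4
v1 (5-11) vs v2..v5: overlaps v2, v4 -> 2
v2 (2-9) vs v3..v5: overlaps v4 -> 1
v3 (11-18) vs v4..v5: overlaps v5 -> 1
v4 (5-6) vs v5: overlaps none -> 0
Total overlapping pairs = 4 + 2 + 1 + 1 + 0 = 8

8


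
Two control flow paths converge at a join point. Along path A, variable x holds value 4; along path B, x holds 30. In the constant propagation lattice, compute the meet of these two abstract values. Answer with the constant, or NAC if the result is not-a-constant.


Meet operation: if both paths give the same constant, result is that constant; if they differ, result is NAC (not-a-constant).
Path A: 4, Path B: 30 -> differ
Result: not-a-constant -> NAC

NAC


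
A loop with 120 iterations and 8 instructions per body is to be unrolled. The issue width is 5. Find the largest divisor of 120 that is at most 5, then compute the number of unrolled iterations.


Largest divisor of 120 <= 5 is 5
New iterations = 120 / 5 = 24

24


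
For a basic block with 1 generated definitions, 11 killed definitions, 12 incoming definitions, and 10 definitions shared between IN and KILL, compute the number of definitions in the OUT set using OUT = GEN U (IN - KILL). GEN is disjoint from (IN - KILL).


IN - KILL: 12 - 10 = 2 surviving definitions
OUT = GEN + surviving = 1 + 2 = 3

3


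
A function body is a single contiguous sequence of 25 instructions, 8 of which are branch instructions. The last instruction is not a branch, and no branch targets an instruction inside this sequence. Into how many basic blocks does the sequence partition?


With no in-sequence branch targets, the leaders are the first instruction plus the instruction after each branch.
Number of basic blocks = branches + 1
= 8 + 1 = 9

9


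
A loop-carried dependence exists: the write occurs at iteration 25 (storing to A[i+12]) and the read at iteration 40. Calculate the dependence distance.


Distance = read iteration - write iteration
= 40 - 25 = 15

15


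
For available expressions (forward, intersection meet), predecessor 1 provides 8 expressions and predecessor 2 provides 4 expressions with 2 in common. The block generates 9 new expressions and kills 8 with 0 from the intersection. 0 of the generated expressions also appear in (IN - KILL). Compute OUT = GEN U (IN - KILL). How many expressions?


IN = intersection of predecessors = 2
IN - KILL = 2 - 0 = 2
|OUT| = |GEN| + |IN - KILL| - |GEN ∩ (IN - KILL)| = 9 + 2 - 0 = 11

11


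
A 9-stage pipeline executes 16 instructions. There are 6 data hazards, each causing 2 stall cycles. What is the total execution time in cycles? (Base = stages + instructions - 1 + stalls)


Base cycles = 9 + 16 - 1 = 24
Total stalls = 6 * 2 = 12
Total = 24 + 12 = 36

36


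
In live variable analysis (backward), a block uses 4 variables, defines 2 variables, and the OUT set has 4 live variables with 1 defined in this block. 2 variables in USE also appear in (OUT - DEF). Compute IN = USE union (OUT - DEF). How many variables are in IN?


OUT - DEF: 4 - 1 = 3
|IN| = |USE| + |OUT - DEF| - |USE ∩ (OUT - DEF)| = 4 + 3 - 2 = 5

5


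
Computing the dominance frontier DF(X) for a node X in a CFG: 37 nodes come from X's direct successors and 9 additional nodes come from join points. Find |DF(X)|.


DF(X) = direct successor contributions + join point contributions
= 37 + 9 = 46

46


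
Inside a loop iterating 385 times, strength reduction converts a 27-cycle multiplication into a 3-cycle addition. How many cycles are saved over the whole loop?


Per-iteration saving = 27 - 3 = 24
Total saved = 385 * 24 = 9240

9240


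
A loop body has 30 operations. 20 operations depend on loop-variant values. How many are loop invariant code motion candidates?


Invariant candidates = total - loop-dependent
= 30 - 20 = 10

10


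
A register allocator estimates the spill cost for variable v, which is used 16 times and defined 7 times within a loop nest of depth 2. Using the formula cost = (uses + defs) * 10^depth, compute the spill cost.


uses + defs = 16 + 7 = 23
10^2 = 100
Spill cost = 23 * 100 = 2300

2300


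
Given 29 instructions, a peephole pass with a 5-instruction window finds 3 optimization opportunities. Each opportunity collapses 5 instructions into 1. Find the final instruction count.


Each match removes 4 instructions.
Total removed = 3 * 4 = 12
Remaining = 29 - 12 = 17

17


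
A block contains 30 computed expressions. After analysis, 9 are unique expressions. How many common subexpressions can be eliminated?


CSE count = total expressions - unique expressions
= 30 - 9 = 21

21


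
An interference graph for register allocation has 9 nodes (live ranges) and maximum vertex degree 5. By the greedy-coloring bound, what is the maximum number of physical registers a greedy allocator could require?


Greedy coloring never needs more than (max_degree + 1) colors: when coloring a vertex, at most max_degree neighbors are already colored.
Upper bound = 5 + 1 = 6

6


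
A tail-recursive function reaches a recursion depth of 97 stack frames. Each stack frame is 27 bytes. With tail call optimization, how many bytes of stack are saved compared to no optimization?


Without TCO: 97 * 27 = 2619 bytes
With TCO: reuse 1 frame = 27 bytes
Savings = 2619 - 27 = 2592

2592


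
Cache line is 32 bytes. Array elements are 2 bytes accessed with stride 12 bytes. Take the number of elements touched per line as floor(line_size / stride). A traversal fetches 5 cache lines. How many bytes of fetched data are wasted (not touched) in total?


Elements per line = floor(32 / 12) = 2
Bytes used per line = 2 * 2 = 4
Wasted per line = 32 - 4 = 28
Total wasted = 28 * 5 = 140

140


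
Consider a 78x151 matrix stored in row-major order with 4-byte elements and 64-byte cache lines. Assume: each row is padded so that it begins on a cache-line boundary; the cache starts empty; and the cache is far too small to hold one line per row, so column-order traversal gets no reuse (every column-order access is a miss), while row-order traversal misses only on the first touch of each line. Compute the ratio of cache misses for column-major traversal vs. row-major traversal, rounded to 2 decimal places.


Each row occupies 151 * 4 = 604 bytes and starts on a line boundary, so it spans ceil(604 / 64) = 10 cache lines.
Row-major traversal misses (one per line touched): 78 * ceil(151 * 4 / 64) = 780
Column-major traversal misses (no reuse, every access misses): 78 * 151 = 11778
Ratio = 11778 / 780 = 15.1

15.1


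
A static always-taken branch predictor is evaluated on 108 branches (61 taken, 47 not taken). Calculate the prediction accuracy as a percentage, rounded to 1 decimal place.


Predictor: always-taken
Correct predictions = 61
Accuracy = 61 / 108 * 100 = 56.5%

56.5


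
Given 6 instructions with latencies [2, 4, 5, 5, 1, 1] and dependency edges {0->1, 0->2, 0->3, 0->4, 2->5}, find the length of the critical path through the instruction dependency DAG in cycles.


Compute longest path through dependency graph: dist(Ik) = max over predecessors of dist + latency(Ik).
dist(I0) = latency 2 = 2
dist(I1) = dist(I0) + 4 = 2 + 4 = 6
dist(I2) = dist(I0) + 5 = 2 + 5 = 7
dist(I3) = dist(I0) + 5 = 2 + 5 = 7
dist(I4) = dist(I0) + 1 = 2 + 1 = 3
dist(I5) = dist(I2) + 1 = 7 + 1 = 8
Critical path = max dist = 8

8


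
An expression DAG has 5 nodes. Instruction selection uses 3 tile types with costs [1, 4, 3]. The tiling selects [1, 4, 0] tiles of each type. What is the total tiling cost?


Total cost = sum(count_i * cost_i)
= 1*1 + 4*4 + 0*3
= 17

17


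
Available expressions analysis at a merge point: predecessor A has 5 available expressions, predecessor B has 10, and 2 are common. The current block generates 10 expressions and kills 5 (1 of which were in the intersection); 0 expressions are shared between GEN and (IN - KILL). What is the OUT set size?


IN = intersection of predecessors = 2
IN - KILL = 2 - 1 = 1
|OUT| = |GEN| + |IN - KILL| - |GEN ∩ (IN - KILL)| = 10 + 1 - 0 = 11

11


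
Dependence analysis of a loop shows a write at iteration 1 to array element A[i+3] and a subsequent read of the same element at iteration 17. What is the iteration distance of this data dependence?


Distance = read iteration - write iteration
= 17 - 1 = 16

16


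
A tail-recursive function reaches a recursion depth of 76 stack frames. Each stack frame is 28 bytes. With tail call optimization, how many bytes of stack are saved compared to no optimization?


Without TCO: 76 * 28 = 2128 bytes
With TCO: reuse 1 frame = 28 bytes
Savings = 2128 - 28 = 2100

2100


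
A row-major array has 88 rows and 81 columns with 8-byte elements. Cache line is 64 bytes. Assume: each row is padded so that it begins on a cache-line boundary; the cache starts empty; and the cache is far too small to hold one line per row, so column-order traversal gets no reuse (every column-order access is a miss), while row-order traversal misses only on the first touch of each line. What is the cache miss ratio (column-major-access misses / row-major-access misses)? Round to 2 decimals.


Each row occupies 81 * 8 = 648 bytes and starts on a line boundary, so it spans ceil(648 / 64) = 11 cache lines.
Row-major traversal misses (one per line touched): 88 * ceil(81 * 8 / 64) = 968
Column-major traversal misses (no reuse, every access misses): 88 * 81 = 7128
Ratio = 7128 / 968 = 7.36

7.36


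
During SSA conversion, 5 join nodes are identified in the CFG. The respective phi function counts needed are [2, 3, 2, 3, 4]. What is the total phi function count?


Total phi functions = sum of phi functions at each join node
= 2 + 3 + 2 + 3 + 4 = 14

14


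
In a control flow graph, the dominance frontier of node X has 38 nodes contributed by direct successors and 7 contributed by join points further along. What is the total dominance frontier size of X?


DF(X) = direct successor contributions + join point contributions
= 38 + 7 = 45

45


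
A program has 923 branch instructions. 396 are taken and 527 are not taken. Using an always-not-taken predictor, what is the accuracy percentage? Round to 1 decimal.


Predictor: always-not-taken
Correct predictions = 527
Accuracy = 527 / 923 * 100 = 57.1%

57.1


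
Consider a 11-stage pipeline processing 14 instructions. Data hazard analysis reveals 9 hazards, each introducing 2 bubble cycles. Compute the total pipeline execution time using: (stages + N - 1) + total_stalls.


Base cycles = 11 + 14 - 1 = 24
Total stalls = 9 * 2 = 18
Total = 24 + 18 = 42

42


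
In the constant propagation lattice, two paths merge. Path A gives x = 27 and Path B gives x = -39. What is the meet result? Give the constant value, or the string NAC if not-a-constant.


Meet operation: if both paths give the same constant, result is that constant; if they differ, result is NAC (not-a-constant).
Path A: 27, Path B: -39 -> differ
Result: not-a-constant -> NAC

NAC


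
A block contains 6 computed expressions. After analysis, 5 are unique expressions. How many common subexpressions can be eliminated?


CSE count = total expressions - unique expressions
= 6 - 5 = 1

1


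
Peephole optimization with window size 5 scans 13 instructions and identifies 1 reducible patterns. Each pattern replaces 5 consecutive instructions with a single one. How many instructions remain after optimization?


Each match removes 4 instructions.
Total removed = 1 * 4 = 4
Remaining = 13 - 4 = 9

9


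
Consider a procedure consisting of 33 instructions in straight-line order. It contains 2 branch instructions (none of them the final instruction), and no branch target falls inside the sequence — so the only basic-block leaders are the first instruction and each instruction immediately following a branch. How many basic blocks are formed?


With no in-sequence branch targets, the leaders are the first instruction plus the instruction after each branch.
Number of basic blocks = branches + 1
= 2 + 1 = 3

3


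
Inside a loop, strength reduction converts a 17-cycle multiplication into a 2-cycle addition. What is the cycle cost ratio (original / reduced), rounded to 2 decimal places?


Ratio = mult_cost / add_cost = 17 / 2 = 8.5

8.5


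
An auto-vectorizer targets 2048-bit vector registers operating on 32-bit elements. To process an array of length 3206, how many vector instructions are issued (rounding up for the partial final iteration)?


Width = 2048 / 32 = 64 elements per vector op
Iterations = ceil(3206 / 64) = 51

51


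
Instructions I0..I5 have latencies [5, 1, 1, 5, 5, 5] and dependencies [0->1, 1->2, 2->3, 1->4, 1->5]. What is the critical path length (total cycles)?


Compute longest path through dependency graph: dist(Ik) = max over predecessors of dist + latency(Ik).
dist(I0) = latency 5 = 5
dist(I1) = dist(I0) + 1 = 5 + 1 = 6
dist(I2) = dist(I1) + 1 = 6 + 1 = 7
dist(I3) = dist(I2) + 5 = 7 + 5 = 12
dist(I4) = dist(I1) + 5 = 6 + 5 = 11
dist(I5) = dist(I1) + 5 = 6 + 5 = 11
Critical path = max dist = 12

12


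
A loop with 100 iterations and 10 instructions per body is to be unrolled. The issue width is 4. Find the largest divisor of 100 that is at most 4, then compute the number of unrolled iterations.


Largest divisor of 100 <= 4 is 4
New iterations = 100 / 4 = 25

25


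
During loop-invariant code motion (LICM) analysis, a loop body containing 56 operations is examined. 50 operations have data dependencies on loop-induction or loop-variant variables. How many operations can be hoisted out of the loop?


Invariant candidates = total - loop-dependent
= 56 - 50 = 6

6


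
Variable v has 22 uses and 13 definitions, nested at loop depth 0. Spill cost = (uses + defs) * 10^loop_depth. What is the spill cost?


uses + defs = 22 + 13 = 35
10^0 = 1
Spill cost = 35 * 1 = 35

35


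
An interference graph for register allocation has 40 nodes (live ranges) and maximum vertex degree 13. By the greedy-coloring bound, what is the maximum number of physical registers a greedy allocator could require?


Greedy coloring never needs more than (max_degree + 1) colors: when coloring a vertex, at most max_degree neighbors are already colored.
Upper bound = 13 + 1 = 14

14


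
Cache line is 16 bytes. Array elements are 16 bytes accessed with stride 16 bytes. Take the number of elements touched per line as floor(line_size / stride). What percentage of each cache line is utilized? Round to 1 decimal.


Elements per cache line = floor(16 / 16) = 1
Bytes used = 1 * 16 = 16
Utilization = 16 / 16 * 100 = 100.0%

100.0


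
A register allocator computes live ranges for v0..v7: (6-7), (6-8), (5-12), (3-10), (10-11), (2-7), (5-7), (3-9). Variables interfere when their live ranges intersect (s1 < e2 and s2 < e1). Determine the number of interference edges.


Check all pairs for overlapping intervals.
Two intervals (s1,e1) and (s2,e2) overlap if s1 < e2 and s2 < e1.
v0 (6-7) vs v1..v7: overlaps v1, v2, v3, v5, v6, v7 -> 6
v1 (6-8) vs v2..v7: overlaps v2, v3, v5, v6, v7 -> 5
v2 (5-12) vs v3..v7: overlaps v3, v4, v5, v6, v7 -> 5
v3 (3-10) vs v4..v7: overlaps v5, v6, v7 -> 3
v4 (10-11) vs v5..v7: overlaps none -> 0
v5 (2-7) vs v6..v7: overlaps v6, v7 -> 2
v6 (5-7) vs v7: overlaps v7 -> 1
Total overlapping pairs = 6 + 5 + 5 + 3 + 0 + 2 + 1 = 22

22


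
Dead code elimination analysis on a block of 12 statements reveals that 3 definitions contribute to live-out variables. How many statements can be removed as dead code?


Dead code = total statements - live definitions
= 12 - 3 = 9

9


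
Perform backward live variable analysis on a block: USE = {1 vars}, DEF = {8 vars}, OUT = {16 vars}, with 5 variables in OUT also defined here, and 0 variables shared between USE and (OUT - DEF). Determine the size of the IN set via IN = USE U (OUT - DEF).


OUT - DEF: 16 - 5 = 11
|IN| = |USE| + |OUT - DEF| - |USE ∩ (OUT - DEF)| = 1 + 11 - 0 = 12

12


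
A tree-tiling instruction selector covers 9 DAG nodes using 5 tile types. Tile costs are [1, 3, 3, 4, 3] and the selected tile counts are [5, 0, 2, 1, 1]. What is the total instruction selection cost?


Total cost = sum(count_i * cost_i)
= 5*1 + 0*3 + 2*3 + 1*4 + 1*3
= 18

18


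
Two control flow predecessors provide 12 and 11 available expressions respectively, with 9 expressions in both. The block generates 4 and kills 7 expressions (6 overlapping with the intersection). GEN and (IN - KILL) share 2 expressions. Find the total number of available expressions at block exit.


IN = intersection of predecessors = 9
IN - KILL = 9 - 6 = 3
|OUT| = |GEN| + |IN - KILL| - |GEN ∩ (IN - KILL)| = 4 + 3 - 2 = 5

5


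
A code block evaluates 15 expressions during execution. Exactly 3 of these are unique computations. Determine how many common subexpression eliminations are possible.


CSE count = total expressions - unique expressions
= 15 - 3 = 12

12


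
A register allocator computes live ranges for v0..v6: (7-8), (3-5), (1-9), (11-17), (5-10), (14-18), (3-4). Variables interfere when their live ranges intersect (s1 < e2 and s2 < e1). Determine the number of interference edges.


Check all pairs for overlapping intervals.
Two intervals (s1,e1) and (s2,e2) overlap if s1 < e2 and s2 < e1.
v0 (7-8) vs v1..v6: overlaps v2, v4 -> 2
v1 (3-5) vs v2..v6: overlaps v2, v6 -> 2
v2 (1-9) vs v3..v6: overlaps v4, v6 -> 2
v3 (11-17) vs v4..v6: overlaps v5 -> 1
v4 (5-10) vs v5..v6: overlaps none -> 0
v5 (14-18) vs v6: overlaps none -> 0
Total overlapping pairs = 2 + 2 + 2 + 1 + 0 + 0 = 7

7


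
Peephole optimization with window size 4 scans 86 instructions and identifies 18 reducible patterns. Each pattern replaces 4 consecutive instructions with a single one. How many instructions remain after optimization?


Each match removes 3 instructions.
Total removed = 18 * 3 = 54
Remaining = 86 - 54 = 32

32


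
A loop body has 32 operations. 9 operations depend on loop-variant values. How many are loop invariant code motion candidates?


Invariant candidates = total - loop-dependent
= 32 - 9 = 23

23


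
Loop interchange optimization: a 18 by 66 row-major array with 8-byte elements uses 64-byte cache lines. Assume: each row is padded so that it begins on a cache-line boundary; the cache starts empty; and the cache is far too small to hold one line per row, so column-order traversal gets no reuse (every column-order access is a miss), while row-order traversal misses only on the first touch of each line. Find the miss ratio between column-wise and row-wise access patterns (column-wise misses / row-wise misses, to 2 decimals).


Each row occupies 66 * 8 = 528 bytes and starts on a line boundary, so it spans ceil(528 / 64) = 9 cache lines.
Row-major traversal misses (one per line touched): 18 * ceil(66 * 8 / 64) = 162
Column-major traversal misses (no reuse, every access misses): 18 * 66 = 1188
Ratio = 1188 / 162 = 7.33

7.33


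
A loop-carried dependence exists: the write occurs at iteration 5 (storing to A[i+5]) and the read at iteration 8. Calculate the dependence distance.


Distance = read iteration - write iteration
= 8 - 5 = 3

3


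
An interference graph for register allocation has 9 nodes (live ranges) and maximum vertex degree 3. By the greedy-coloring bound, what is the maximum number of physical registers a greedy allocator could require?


Greedy coloring never needs more than (max_degree + 1) colors: when coloring a vertex, at most max_degree neighbors are already colored.
Upper bound = 3 + 1 = 4

4


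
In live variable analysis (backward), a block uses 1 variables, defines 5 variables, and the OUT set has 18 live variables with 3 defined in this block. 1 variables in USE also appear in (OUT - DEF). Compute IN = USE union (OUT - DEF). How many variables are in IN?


OUT - DEF: 18 - 3 = 15
|IN| = |USE| + |OUT - DEF| - |USE ∩ (OUT - DEF)| = 1 + 15 - 1 = 15

15


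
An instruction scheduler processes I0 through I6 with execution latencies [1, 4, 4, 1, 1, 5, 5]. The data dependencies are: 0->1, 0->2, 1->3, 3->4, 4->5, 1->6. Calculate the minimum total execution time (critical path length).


Compute longest path through dependency graph: dist(Ik) = max over predecessors of dist + latency(Ik).
dist(I0) = latency 1 = 1
dist(I1) = dist(I0) + 4 = 1 + 4 = 5
dist(I2) = dist(I0) + 4 = 1 + 4 = 5
dist(I3) = dist(I1) + 1 = 5 + 1 = 6
dist(I4) = dist(I3) + 1 = 6 + 1 = 7
dist(I5) = dist(I4) + 5 = 7 + 5 = 12
dist(I6) = dist(I1) + 5 = 5 + 5 = 10
Critical path = max dist = 12

12


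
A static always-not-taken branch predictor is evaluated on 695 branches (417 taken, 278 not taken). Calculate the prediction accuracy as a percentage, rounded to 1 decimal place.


Predictor: always-not-taken
Correct predictions = 278
Accuracy = 278 / 695 * 100 = 40.0%

40.0


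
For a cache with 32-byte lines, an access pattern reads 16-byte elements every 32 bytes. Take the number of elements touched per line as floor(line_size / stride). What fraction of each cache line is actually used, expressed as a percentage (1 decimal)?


Elements per cache line = floor(32 / 32) = 1
Bytes used = 1 * 16 = 16
Utilization = 16 / 32 * 100 = 50.0%

50.0


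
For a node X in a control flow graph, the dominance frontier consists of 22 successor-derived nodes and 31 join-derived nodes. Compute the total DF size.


DF(X) = direct successor contributions + join point contributions
= 22 + 31 = 53

53


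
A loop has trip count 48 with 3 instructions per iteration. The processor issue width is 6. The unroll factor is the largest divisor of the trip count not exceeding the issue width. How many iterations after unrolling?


Largest divisor of 48 <= 6 is 6
New iterations = 48 / 6 = 8

8


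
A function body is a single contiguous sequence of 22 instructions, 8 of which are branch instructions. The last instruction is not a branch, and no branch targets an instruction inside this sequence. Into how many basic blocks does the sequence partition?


With no in-sequence branch targets, the leaders are the first instruction plus the instruction after each branch.
Number of basic blocks = branches + 1
= 8 + 1 = 9

9


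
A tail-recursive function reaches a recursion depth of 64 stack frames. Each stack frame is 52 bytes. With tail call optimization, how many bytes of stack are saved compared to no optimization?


Without TCO: 64 * 52 = 3328 bytes
With TCO: reuse 1 frame = 52 bytes
Savings = 3328 - 52 = 3276

3276
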